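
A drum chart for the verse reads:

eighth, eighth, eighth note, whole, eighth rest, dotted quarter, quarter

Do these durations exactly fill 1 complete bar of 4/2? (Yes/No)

No

One bar of 4/2 = 16 eighth notes.
Each duration in eighth notes: eighth = 1; eighth = 1; eighth note = 1; whole = 8; eighth rest = 1; dotted quarter = 3; quarter = 2.
Adding: 1 + 1 + 1 + 8 + 1 + 3 + 2 = 17.
17 exceeds 16, so the answer is No.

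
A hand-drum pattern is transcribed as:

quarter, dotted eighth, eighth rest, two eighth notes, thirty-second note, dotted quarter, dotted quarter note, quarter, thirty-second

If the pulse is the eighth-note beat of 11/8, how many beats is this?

15

One eighth-note beat = 4 thirty-second notes.
Working in thirty-second notes: quarter = 8; dotted eighth = 6; eighth rest = 4; eighth note = 4; eighth note = 4; thirty-second note = 1; dotted quarter = 12; dotted quarter note = 12; quarter = 8; thirty-second = 1.
Adding: 8 + 6 + 4 + 4 + 4 + 1 + 12 + 12 + 8 + 1 = 60.
60 ÷ 4 = 15 beats.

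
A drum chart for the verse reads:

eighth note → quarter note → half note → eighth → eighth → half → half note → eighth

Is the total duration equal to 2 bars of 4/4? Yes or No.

No

One bar of 4/4 = 8 eighth notes, so 2 bars = 16.
Working in eighth notes: eighth note = 1; quarter note = 2; half note = 4; eighth = 1; eighth = 1; half = 4; half note = 4; eighth = 1.
Altogether 1 + 2 + 4 + 1 + 1 + 4 + 4 + 1 = 18.
18 exceeds 16, so the answer is No.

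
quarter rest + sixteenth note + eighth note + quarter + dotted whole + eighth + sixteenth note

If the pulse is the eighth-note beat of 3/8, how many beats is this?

One eighth-note beat = 2 sixteenth notes.
Convert each value to sixteenth notes: quarter rest = 4; sixteenth note = 1; eighth note = 2; quarter = 4; dotted whole = 24; eighth = 2; sixteenth note = 1.
Adding: 4 + 1 + 2 + 4 + 24 + 2 + 1 = 38.
38 ÷ 2 = 19 beats.

19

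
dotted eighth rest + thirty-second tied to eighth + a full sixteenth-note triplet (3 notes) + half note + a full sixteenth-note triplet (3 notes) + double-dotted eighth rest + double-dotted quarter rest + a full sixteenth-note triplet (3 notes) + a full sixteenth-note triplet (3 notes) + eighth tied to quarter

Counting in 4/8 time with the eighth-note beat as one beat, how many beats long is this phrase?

One eighth-note beat = 4 thirty-second notes.
Convert each value to thirty-second notes: dotted eighth rest = 6; thirty-second tied to eighth (thirty-second + eighth) = 5; a full sixteenth-note triplet (3 notes) (three triplet sixteenths span one eighth) = 4; half note = 16; a full sixteenth-note triplet (3 notes) (three triplet sixteenths span one eighth) = 4; double-dotted eighth rest = 7; double-dotted quarter rest = 14; a full sixteenth-note triplet (3 notes) (three triplet sixteenths span one eighth) = 4; a full sixteenth-note triplet (3 notes) (three triplet sixteenths span one eighth) = 4; eighth tied to quarter (eighth + quarter) = 12.
Adding: 6 + 5 + 4 + 16 + 4 + 7 + 14 + 4 + 4 + 12 = 76.
76 ÷ 4 = 19 beats.

19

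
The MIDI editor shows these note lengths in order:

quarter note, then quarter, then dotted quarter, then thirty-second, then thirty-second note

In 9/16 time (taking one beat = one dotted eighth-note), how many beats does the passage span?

One dotted eighth-note beat = 6 thirty-second notes.
Each duration in thirty-second notes: quarter note = 8; quarter = 8; dotted quarter = 12; thirty-second = 1; thirty-second note = 1.
Altogether 8 + 8 + 12 + 1 + 1 = 30.
30 ÷ 6 = 5 beats.

5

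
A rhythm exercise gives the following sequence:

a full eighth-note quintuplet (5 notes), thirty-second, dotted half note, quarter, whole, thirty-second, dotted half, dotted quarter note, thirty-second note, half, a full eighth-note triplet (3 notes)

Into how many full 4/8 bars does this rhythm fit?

8

One bar of 4/8 = 16 thirty-second notes.
Each duration in thirty-second notes: a full eighth-note quintuplet (5 notes) (five quintuplet eighths span one half) = 16; thirty-second = 1; dotted half note = 24; quarter = 8; whole = 32; thirty-second = 1; dotted half = 24; dotted quarter note = 12; thirty-second note = 1; half = 16; a full eighth-note triplet (3 notes) (three triplet eighths span one quarter) = 8.
Total: 16 + 1 + 24 + 8 + 32 + 1 + 24 + 12 + 1 + 16 + 8 = 143.
143 ÷ 16 = 8 complete bars with 15 left over.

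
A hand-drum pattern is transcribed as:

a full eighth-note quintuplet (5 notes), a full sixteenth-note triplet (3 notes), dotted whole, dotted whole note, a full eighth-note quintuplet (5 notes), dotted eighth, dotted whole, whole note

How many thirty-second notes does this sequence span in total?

Working in thirty-second notes: a full eighth-note quintuplet (5 notes) (five quintuplet eighths span one half) = 16; a full sixteenth-note triplet (3 notes) (three triplet sixteenths span one eighth) = 4; dotted whole = 48; dotted whole note = 48; a full eighth-note quintuplet (5 notes) (five quintuplet eighths span one half) = 16; dotted eighth = 6; dotted whole = 48; whole note = 32.
Total: 16 + 4 + 48 + 48 + 16 + 6 + 48 + 32 = 218 thirty-second notes.

218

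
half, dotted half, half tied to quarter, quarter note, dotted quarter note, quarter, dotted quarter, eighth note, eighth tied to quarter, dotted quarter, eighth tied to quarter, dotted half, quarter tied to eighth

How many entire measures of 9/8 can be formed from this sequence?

5

One bar of 9/8 = 9 eighth notes.
Working in eighth notes: half = 4; dotted half = 6; half tied to quarter (half + quarter) = 6; quarter note = 2; dotted quarter note = 3; quarter = 2; dotted quarter = 3; eighth note = 1; eighth tied to quarter (eighth + quarter) = 3; dotted quarter = 3; eighth tied to quarter (eighth + quarter) = 3; dotted half = 6; quarter tied to eighth (quarter + eighth) = 3.
Altogether 4 + 6 + 6 + 2 + 3 + 2 + 3 + 1 + 3 + 3 + 3 + 6 + 3 = 45.
45 ÷ 9 = 5 complete bars with 0 left over.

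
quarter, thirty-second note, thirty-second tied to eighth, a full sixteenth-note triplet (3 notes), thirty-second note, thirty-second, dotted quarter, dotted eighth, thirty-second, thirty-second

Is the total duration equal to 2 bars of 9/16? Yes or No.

One bar of 9/16 = 18 thirty-second notes, so 2 bars = 36.
Express everything in thirty-second notes: quarter = 8; thirty-second note = 1; thirty-second tied to eighth (thirty-second + eighth) = 5; a full sixteenth-note triplet (3 notes) (three triplet sixteenths span one eighth) = 4; thirty-second note = 1; thirty-second = 1; dotted quarter = 12; dotted eighth = 6; thirty-second = 1; thirty-second = 1.
Altogether 8 + 1 + 5 + 4 + 1 + 1 + 12 + 6 + 1 + 1 = 40.
40 exceeds 36, so the answer is No.

No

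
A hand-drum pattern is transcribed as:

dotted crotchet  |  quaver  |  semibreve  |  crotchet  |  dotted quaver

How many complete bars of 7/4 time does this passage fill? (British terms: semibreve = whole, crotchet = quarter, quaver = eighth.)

1

One bar of 7/4 = 28 sixteenth notes.
Express everything in sixteenth notes: dotted crotchet = 6; quaver = 2; semibreve = 16; crotchet = 4; dotted quaver = 3.
Total: 6 + 2 + 16 + 4 + 3 = 31.
31 ÷ 28 = 1 complete bar with 3 left over.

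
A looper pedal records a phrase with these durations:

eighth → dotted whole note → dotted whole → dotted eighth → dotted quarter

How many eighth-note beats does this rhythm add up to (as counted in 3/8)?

One eighth-note beat = 2 sixteenth notes.
Each duration in sixteenth notes: eighth = 2; dotted whole note = 24; dotted whole = 24; dotted eighth = 3; dotted quarter = 6.
Adding: 2 + 24 + 24 + 3 + 6 = 59.
59 ÷ 2 = 29.5 beats.

29.5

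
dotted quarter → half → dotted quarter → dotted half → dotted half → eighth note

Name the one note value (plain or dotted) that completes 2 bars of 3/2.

eighth note

2 bars of 3/2 = 24 eighth notes.
Each duration in eighth notes: dotted quarter = 3; half = 4; dotted quarter = 3; dotted half = 6; dotted half = 6; eighth note = 1.
Altogether 3 + 4 + 3 + 6 + 6 + 1 = 23.
Remaining: 24 − 23 = 1 eighth note, which is a eighth note.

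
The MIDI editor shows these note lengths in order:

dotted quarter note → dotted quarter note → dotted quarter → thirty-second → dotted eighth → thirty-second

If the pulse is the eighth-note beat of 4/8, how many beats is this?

11

One eighth-note beat = 4 thirty-second notes.
Working in thirty-second notes: dotted quarter note = 12; dotted quarter note = 12; dotted quarter = 12; thirty-second = 1; dotted eighth = 6; thirty-second = 1.
Altogether 12 + 12 + 12 + 1 + 6 + 1 = 44.
44 ÷ 4 = 11 beats.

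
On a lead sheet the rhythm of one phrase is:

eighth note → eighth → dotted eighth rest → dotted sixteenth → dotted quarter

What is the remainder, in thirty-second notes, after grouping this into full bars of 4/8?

One bar of 4/8 = 16 thirty-second notes.
Express everything in thirty-second notes: eighth note = 4; eighth = 4; dotted eighth rest = 6; dotted sixteenth = 3; dotted quarter = 12.
Adding: 4 + 4 + 6 + 3 + 12 = 29.
29 ÷ 16 = 1 complete bar with 13 thirty-second notes remaining.

13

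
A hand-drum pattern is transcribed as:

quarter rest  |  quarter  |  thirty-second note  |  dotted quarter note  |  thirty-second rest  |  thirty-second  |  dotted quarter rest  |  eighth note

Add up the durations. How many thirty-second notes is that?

47

Each duration in thirty-second notes: quarter rest = 8; quarter = 8; thirty-second note = 1; dotted quarter note = 12; thirty-second rest = 1; thirty-second = 1; dotted quarter rest = 12; eighth note = 4.
Altogether 8 + 8 + 1 + 12 + 1 + 1 + 12 + 4 = 47 thirty-second notes.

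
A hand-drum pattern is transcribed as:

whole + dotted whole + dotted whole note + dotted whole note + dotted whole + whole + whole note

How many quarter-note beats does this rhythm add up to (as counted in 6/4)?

36

One quarter-note beat = 2 eighth notes.
In eighth notes: whole = 8; dotted whole = 12; dotted whole note = 12; dotted whole note = 12; dotted whole = 12; whole = 8; whole note = 8.
Total: 8 + 12 + 12 + 12 + 12 + 8 + 8 = 72.
72 ÷ 2 = 36 beats.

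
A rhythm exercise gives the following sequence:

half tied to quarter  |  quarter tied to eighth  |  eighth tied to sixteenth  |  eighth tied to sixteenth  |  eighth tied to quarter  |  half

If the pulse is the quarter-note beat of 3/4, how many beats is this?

One quarter-note beat = 4 sixteenth notes.
Express everything in sixteenth notes: half tied to quarter (half + quarter) = 12; quarter tied to eighth (quarter + eighth) = 6; eighth tied to sixteenth (eighth + sixteenth) = 3; eighth tied to sixteenth (eighth + sixteenth) = 3; eighth tied to quarter (eighth + quarter) = 6; half = 8.
Total: 12 + 6 + 3 + 3 + 6 + 8 = 38.
38 ÷ 4 = 9.5 beats.

9.5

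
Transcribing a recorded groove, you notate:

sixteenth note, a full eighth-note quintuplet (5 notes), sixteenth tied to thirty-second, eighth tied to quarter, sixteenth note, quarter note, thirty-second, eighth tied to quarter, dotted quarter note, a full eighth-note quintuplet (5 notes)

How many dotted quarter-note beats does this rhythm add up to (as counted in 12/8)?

7

One dotted quarter-note beat = 12 thirty-second notes.
Working in thirty-second notes: sixteenth note = 2; a full eighth-note quintuplet (5 notes) (five quintuplet eighths span one half) = 16; sixteenth tied to thirty-second (sixteenth + thirty-second) = 3; eighth tied to quarter (eighth + quarter) = 12; sixteenth note = 2; quarter note = 8; thirty-second = 1; eighth tied to quarter (eighth + quarter) = 12; dotted quarter note = 12; a full eighth-note quintuplet (5 notes) (five quintuplet eighths span one half) = 16.
Altogether 2 + 16 + 3 + 12 + 2 + 8 + 1 + 12 + 12 + 16 = 84.
84 ÷ 12 = 7 beats.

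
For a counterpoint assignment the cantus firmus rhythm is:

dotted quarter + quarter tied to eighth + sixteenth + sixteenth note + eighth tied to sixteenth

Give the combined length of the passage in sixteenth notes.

Working in sixteenth notes: dotted quarter = 6; quarter tied to eighth (quarter + eighth) = 6; sixteenth = 1; sixteenth note = 1; eighth tied to sixteenth (eighth + sixteenth) = 3.
Total: 6 + 6 + 1 + 1 + 3 = 17 sixteenth notes.

17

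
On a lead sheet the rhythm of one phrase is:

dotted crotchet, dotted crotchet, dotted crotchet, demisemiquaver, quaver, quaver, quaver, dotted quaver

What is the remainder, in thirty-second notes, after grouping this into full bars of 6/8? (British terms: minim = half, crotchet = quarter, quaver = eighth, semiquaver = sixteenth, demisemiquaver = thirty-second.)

One bar of 6/8 = 24 thirty-second notes.
Working in thirty-second notes: dotted crotchet = 12; dotted crotchet = 12; dotted crotchet = 12; demisemiquaver = 1; quaver = 4; quaver = 4; quaver = 4; dotted quaver = 6.
Altogether 12 + 12 + 12 + 1 + 4 + 4 + 4 + 6 = 55.
55 ÷ 24 = 2 complete bars with 7 thirty-second notes remaining.

7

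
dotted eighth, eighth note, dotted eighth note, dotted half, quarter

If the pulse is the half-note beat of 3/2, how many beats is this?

3

One half-note beat = 8 sixteenth notes.
In sixteenth notes: dotted eighth = 3; eighth note = 2; dotted eighth note = 3; dotted half = 12; quarter = 4.
Adding: 3 + 2 + 3 + 12 + 4 = 24.
24 ÷ 8 = 3 beats.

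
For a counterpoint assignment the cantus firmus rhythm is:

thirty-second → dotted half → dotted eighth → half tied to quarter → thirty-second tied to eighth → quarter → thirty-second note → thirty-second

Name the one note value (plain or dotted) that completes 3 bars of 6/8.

3 bars of 6/8 = 72 thirty-second notes.
Express everything in thirty-second notes: thirty-second = 1; dotted half = 24; dotted eighth = 6; half tied to quarter (half + quarter) = 24; thirty-second tied to eighth (thirty-second + eighth) = 5; quarter = 8; thirty-second note = 1; thirty-second = 1.
Altogether 1 + 24 + 6 + 24 + 5 + 8 + 1 + 1 = 70.
Remaining: 72 − 70 = 2 thirty-second notes, which is a sixteenth note.

sixteenth note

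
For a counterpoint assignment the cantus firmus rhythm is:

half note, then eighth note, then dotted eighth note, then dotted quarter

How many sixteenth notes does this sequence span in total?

19

Each duration in sixteenth notes: half note = 8; eighth note = 2; dotted eighth note = 3; dotted quarter = 6.
Sum: 8 + 2 + 3 + 6 = 19 sixteenth notes.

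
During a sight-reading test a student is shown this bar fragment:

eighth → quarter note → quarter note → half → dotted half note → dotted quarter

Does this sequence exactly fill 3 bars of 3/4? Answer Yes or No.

Yes

One bar of 3/4 = 6 eighth notes, so 3 bars = 18.
Working in eighth notes: eighth = 1; quarter note = 2; quarter note = 2; half = 4; dotted half note = 6; dotted quarter = 3.
Altogether 1 + 2 + 2 + 4 + 6 + 3 = 18.
18 equals 18, so the answer is Yes.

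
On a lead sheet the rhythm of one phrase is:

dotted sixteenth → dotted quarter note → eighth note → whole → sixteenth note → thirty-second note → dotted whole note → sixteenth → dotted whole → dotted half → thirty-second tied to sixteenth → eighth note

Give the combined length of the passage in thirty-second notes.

183

Convert each value to thirty-second notes: dotted sixteenth = 3; dotted quarter note = 12; eighth note = 4; whole = 32; sixteenth note = 2; thirty-second note = 1; dotted whole note = 48; sixteenth = 2; dotted whole = 48; dotted half = 24; thirty-second tied to sixteenth (thirty-second + sixteenth) = 3; eighth note = 4.
Total: 3 + 12 + 4 + 32 + 2 + 1 + 48 + 2 + 48 + 24 + 3 + 4 = 183 thirty-second notes.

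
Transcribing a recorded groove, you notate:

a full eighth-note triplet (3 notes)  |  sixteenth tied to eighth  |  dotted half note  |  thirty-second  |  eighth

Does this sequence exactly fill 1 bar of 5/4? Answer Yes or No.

No

One bar of 5/4 = 40 thirty-second notes.
Convert each value to thirty-second notes: a full eighth-note triplet (3 notes) (three triplet eighths span one quarter) = 8; sixteenth tied to eighth (sixteenth + eighth) = 6; dotted half note = 24; thirty-second = 1; eighth = 4.
Sum: 8 + 6 + 24 + 1 + 4 = 43.
43 exceeds 40, so the answer is No.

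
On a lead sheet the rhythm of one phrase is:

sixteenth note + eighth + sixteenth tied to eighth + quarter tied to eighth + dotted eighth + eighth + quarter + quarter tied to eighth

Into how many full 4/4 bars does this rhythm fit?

One bar of 4/4 = 16 sixteenth notes.
Express everything in sixteenth notes: sixteenth note = 1; eighth = 2; sixteenth tied to eighth (sixteenth + eighth) = 3; quarter tied to eighth (quarter + eighth) = 6; dotted eighth = 3; eighth = 2; quarter = 4; quarter tied to eighth (quarter + eighth) = 6.
Sum: 1 + 2 + 3 + 6 + 3 + 2 + 4 + 6 = 27.
27 ÷ 16 = 1 complete bar with 11 left over.

1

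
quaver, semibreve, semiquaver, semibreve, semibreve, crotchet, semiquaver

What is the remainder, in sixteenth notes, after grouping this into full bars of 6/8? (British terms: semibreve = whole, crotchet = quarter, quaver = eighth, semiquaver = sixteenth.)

One bar of 6/8 = 12 sixteenth notes.
In sixteenth notes: quaver = 2; semibreve = 16; semiquaver = 1; semibreve = 16; semibreve = 16; crotchet = 4; semiquaver = 1.
Sum: 2 + 16 + 1 + 16 + 16 + 4 + 1 = 56.
56 ÷ 12 = 4 complete bars with 8 sixteenth notes remaining.

8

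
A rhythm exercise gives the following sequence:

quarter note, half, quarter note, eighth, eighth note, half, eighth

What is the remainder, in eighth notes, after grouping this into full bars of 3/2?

One bar of 3/2 = 12 eighth notes.
Convert each value to eighth notes: quarter note = 2; half = 4; quarter note = 2; eighth = 1; eighth note = 1; half = 4; eighth = 1.
Altogether 2 + 4 + 2 + 1 + 1 + 4 + 1 = 15.
15 ÷ 12 = 1 complete bar with 3 eighth notes remaining.

3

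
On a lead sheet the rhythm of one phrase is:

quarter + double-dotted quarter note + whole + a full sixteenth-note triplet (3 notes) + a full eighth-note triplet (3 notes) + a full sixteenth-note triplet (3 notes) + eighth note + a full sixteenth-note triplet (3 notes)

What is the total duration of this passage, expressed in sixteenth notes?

39

Convert each value to sixteenth notes: quarter = 4; double-dotted quarter note = 7; whole = 16; a full sixteenth-note triplet (3 notes) (three triplet sixteenths span one eighth) = 2; a full eighth-note triplet (3 notes) (three triplet eighths span one quarter) = 4; a full sixteenth-note triplet (3 notes) (three triplet sixteenths span one eighth) = 2; eighth note = 2; a full sixteenth-note triplet (3 notes) (three triplet sixteenths span one eighth) = 2.
Altogether 4 + 7 + 16 + 2 + 4 + 2 + 2 + 2 = 39 sixteenth notes.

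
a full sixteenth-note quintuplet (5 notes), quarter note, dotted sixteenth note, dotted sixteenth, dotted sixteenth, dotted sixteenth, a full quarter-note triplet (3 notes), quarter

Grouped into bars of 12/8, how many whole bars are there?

1

One bar of 12/8 = 48 thirty-second notes.
Each duration in thirty-second notes: a full sixteenth-note quintuplet (5 notes) (five quintuplet sixteenths span one quarter) = 8; quarter note = 8; dotted sixteenth note = 3; dotted sixteenth = 3; dotted sixteenth = 3; dotted sixteenth = 3; a full quarter-note triplet (3 notes) (three triplet quarters span one half) = 16; quarter = 8.
Adding: 8 + 8 + 3 + 3 + 3 + 3 + 16 + 8 = 52.
52 ÷ 48 = 1 complete bar with 4 left over.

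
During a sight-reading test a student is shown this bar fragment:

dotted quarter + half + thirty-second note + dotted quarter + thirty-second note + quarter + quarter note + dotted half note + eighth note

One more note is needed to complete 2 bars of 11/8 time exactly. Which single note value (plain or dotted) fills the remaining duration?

sixteenth note

2 bars of 11/8 = 88 thirty-second notes.
Express everything in thirty-second notes: dotted quarter = 12; half = 16; thirty-second note = 1; dotted quarter = 12; thirty-second note = 1; quarter = 8; quarter note = 8; dotted half note = 24; eighth note = 4.
Total: 12 + 16 + 1 + 12 + 1 + 8 + 8 + 24 + 4 = 86.
Remaining: 88 − 86 = 2 thirty-second notes, which is a sixteenth note.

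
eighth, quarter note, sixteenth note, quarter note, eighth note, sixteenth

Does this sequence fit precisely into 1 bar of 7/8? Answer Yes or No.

One bar of 7/8 = 14 sixteenth notes.
In sixteenth notes: eighth = 2; quarter note = 4; sixteenth note = 1; quarter note = 4; eighth note = 2; sixteenth = 1.
Total: 2 + 4 + 1 + 4 + 2 + 1 = 14.
14 equals 14, so the answer is Yes.

Yes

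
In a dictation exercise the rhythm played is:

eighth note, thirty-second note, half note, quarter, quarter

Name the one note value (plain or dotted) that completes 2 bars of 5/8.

dotted sixteenth note

2 bars of 5/8 = 40 thirty-second notes.
Each duration in thirty-second notes: eighth note = 4; thirty-second note = 1; half note = 16; quarter = 8; quarter = 8.
Sum: 4 + 1 + 16 + 8 + 8 = 37.
Remaining: 40 − 37 = 3 thirty-second notes, which is a dotted sixteenth note.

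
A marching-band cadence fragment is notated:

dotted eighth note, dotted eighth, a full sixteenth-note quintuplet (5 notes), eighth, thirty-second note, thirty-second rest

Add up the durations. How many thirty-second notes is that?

26

Convert each value to thirty-second notes: dotted eighth note = 6; dotted eighth = 6; a full sixteenth-note quintuplet (5 notes) (five quintuplet sixteenths span one quarter) = 8; eighth = 4; thirty-second note = 1; thirty-second rest = 1.
Adding: 6 + 6 + 8 + 4 + 1 + 1 = 26 thirty-second notes.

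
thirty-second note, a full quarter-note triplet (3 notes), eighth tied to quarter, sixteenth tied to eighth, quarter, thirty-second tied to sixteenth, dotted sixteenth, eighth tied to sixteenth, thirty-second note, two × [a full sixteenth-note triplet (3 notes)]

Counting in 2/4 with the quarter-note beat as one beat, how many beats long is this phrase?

8

One quarter-note beat = 8 thirty-second notes.
Working in thirty-second notes: thirty-second note = 1; a full quarter-note triplet (3 notes) (three triplet quarters span one half) = 16; eighth tied to quarter (eighth + quarter) = 12; sixteenth tied to eighth (sixteenth + eighth) = 6; quarter = 8; thirty-second tied to sixteenth (thirty-second + sixteenth) = 3; dotted sixteenth = 3; eighth tied to sixteenth (eighth + sixteenth) = 6; thirty-second note = 1; a full sixteenth-note triplet (3 notes) (three triplet sixteenths span one eighth) = 4; a full sixteenth-note triplet (3 notes) (three triplet sixteenths span one eighth) = 4.
Total: 1 + 16 + 12 + 6 + 8 + 3 + 3 + 6 + 1 + 4 + 4 = 64.
64 ÷ 8 = 8 beats.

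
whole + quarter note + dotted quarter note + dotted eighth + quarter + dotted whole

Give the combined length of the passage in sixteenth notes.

57

Each duration in sixteenth notes: whole = 16; quarter note = 4; dotted quarter note = 6; dotted eighth = 3; quarter = 4; dotted whole = 24.
Altogether 16 + 4 + 6 + 3 + 4 + 24 = 57 sixteenth notes.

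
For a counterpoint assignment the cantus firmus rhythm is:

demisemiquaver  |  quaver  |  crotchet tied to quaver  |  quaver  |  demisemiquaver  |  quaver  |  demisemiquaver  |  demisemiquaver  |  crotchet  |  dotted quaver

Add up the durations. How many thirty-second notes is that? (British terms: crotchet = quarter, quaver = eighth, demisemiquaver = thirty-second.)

In thirty-second notes: demisemiquaver = 1; quaver = 4; crotchet tied to quaver (crotchet + quaver) = 12; quaver = 4; demisemiquaver = 1; quaver = 4; demisemiquaver = 1; demisemiquaver = 1; crotchet = 8; dotted quaver = 6.
Altogether 1 + 4 + 12 + 4 + 1 + 4 + 1 + 1 + 8 + 6 = 42 thirty-second notes.

42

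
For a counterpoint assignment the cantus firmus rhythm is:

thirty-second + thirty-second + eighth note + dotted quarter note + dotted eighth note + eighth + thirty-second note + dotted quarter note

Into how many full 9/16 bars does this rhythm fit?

One bar of 9/16 = 18 thirty-second notes.
Express everything in thirty-second notes: thirty-second = 1; thirty-second = 1; eighth note = 4; dotted quarter note = 12; dotted eighth note = 6; eighth = 4; thirty-second note = 1; dotted quarter note = 12.
Total: 1 + 1 + 4 + 12 + 6 + 4 + 1 + 12 = 41.
41 ÷ 18 = 2 complete bars with 5 left over.

2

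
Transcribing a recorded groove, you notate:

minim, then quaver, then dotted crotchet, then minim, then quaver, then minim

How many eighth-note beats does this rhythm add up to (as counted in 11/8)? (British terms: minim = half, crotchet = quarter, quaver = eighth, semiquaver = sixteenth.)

17

One eighth-note beat = 2 sixteenth notes.
Express everything in sixteenth notes: minim = 8; quaver = 2; dotted crotchet = 6; minim = 8; quaver = 2; minim = 8.
Adding: 8 + 2 + 6 + 8 + 2 + 8 = 34.
34 ÷ 2 = 17 beats.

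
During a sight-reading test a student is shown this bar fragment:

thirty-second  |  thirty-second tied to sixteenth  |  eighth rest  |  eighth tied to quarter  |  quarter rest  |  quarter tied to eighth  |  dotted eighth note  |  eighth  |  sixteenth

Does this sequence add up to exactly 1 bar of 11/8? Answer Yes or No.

One bar of 11/8 = 44 thirty-second notes.
Working in thirty-second notes: thirty-second = 1; thirty-second tied to sixteenth (thirty-second + sixteenth) = 3; eighth rest = 4; eighth tied to quarter (eighth + quarter) = 12; quarter rest = 8; quarter tied to eighth (quarter + eighth) = 12; dotted eighth note = 6; eighth = 4; sixteenth = 2.
Altogether 1 + 3 + 4 + 12 + 8 + 12 + 6 + 4 + 2 = 52.
52 exceeds 44, so the answer is No.

No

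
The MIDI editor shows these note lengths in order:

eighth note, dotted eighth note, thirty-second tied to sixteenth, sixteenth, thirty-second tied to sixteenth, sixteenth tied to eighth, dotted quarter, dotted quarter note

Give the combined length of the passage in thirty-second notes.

Working in thirty-second notes: eighth note = 4; dotted eighth note = 6; thirty-second tied to sixteenth (thirty-second + sixteenth) = 3; sixteenth = 2; thirty-second tied to sixteenth (thirty-second + sixteenth) = 3; sixteenth tied to eighth (sixteenth + eighth) = 6; dotted quarter = 12; dotted quarter note = 12.
Adding: 4 + 6 + 3 + 2 + 3 + 6 + 12 + 12 = 48 thirty-second notes.

48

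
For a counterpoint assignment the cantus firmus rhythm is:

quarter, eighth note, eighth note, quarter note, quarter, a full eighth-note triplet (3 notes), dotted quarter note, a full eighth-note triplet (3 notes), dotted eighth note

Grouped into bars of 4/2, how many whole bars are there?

1

One bar of 4/2 = 32 sixteenth notes.
In sixteenth notes: quarter = 4; eighth note = 2; eighth note = 2; quarter note = 4; quarter = 4; a full eighth-note triplet (3 notes) (three triplet eighths span one quarter) = 4; dotted quarter note = 6; a full eighth-note triplet (3 notes) (three triplet eighths span one quarter) = 4; dotted eighth note = 3.
Sum: 4 + 2 + 2 + 4 + 4 + 4 + 6 + 4 + 3 = 33.
33 ÷ 32 = 1 complete bar with 1 left over.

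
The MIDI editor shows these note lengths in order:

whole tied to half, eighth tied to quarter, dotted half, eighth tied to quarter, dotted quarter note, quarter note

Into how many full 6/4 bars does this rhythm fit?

2

One bar of 6/4 = 12 eighth notes.
Each duration in eighth notes: whole tied to half (whole + half) = 12; eighth tied to quarter (eighth + quarter) = 3; dotted half = 6; eighth tied to quarter (eighth + quarter) = 3; dotted quarter note = 3; quarter note = 2.
Total: 12 + 3 + 6 + 3 + 3 + 2 = 29.
29 ÷ 12 = 2 complete bars with 5 left over.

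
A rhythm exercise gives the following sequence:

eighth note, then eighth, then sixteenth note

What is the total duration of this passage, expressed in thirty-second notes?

In thirty-second notes: eighth note = 4; eighth = 4; sixteenth note = 2.
Total: 4 + 4 + 2 = 10 thirty-second notes.

10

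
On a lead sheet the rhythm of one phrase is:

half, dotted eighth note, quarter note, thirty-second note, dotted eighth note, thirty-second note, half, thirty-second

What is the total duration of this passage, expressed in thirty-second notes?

55

In thirty-second notes: half = 16; dotted eighth note = 6; quarter note = 8; thirty-second note = 1; dotted eighth note = 6; thirty-second note = 1; half = 16; thirty-second = 1.
Adding: 16 + 6 + 8 + 1 + 6 + 1 + 16 + 1 = 55 thirty-second notes.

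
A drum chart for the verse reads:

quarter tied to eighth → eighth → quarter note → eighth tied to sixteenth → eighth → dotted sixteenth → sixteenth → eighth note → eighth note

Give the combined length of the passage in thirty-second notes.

Working in thirty-second notes: quarter tied to eighth (quarter + eighth) = 12; eighth = 4; quarter note = 8; eighth tied to sixteenth (eighth + sixteenth) = 6; eighth = 4; dotted sixteenth = 3; sixteenth = 2; eighth note = 4; eighth note = 4.
Sum: 12 + 4 + 8 + 6 + 4 + 3 + 2 + 4 + 4 = 47 thirty-second notes.

47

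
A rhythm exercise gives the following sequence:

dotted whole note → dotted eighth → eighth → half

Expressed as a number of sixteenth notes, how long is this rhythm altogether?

Working in sixteenth notes: dotted whole note = 24; dotted eighth = 3; eighth = 2; half = 8.
Adding: 24 + 3 + 2 + 8 = 37 sixteenth notes.

37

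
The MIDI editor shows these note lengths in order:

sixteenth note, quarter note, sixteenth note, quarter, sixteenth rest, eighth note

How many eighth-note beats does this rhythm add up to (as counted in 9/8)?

6.5

One eighth-note beat = 2 sixteenth notes.
Each duration in sixteenth notes: sixteenth note = 1; quarter note = 4; sixteenth note = 1; quarter = 4; sixteenth rest = 1; eighth note = 2.
Adding: 1 + 4 + 1 + 4 + 1 + 2 = 13.
13 ÷ 2 = 6.5 beats.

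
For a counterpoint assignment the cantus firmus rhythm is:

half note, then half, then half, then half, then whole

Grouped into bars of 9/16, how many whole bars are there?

One bar of 9/16 = 9 sixteenth notes.
Each duration in sixteenth notes: half note = 8; half = 8; half = 8; half = 8; whole = 16.
Sum: 8 + 8 + 8 + 8 + 16 = 48.
48 ÷ 9 = 5 complete bars with 3 left over.

5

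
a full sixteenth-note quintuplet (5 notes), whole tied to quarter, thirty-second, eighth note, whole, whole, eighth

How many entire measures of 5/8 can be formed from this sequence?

One bar of 5/8 = 20 thirty-second notes.
In thirty-second notes: a full sixteenth-note quintuplet (5 notes) (five quintuplet sixteenths span one quarter) = 8; whole tied to quarter (whole + quarter) = 40; thirty-second = 1; eighth note = 4; whole = 32; whole = 32; eighth = 4.
Altogether 8 + 40 + 1 + 4 + 32 + 32 + 4 = 121.
121 ÷ 20 = 6 complete bars with 1 left over.

6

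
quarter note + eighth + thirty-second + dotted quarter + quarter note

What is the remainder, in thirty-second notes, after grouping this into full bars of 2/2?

1

One bar of 2/2 = 32 thirty-second notes.
In thirty-second notes: quarter note = 8; eighth = 4; thirty-second = 1; dotted quarter = 12; quarter note = 8.
Total: 8 + 4 + 1 + 12 + 8 = 33.
33 ÷ 32 = 1 complete bar with 1 thirty-second note remaining.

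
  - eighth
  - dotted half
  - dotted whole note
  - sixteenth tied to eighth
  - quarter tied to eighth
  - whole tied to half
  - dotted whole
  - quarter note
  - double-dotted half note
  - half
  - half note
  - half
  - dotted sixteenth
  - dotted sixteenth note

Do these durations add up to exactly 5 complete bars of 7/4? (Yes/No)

Yes

One bar of 7/4 = 56 thirty-second notes, so 5 bars = 280.
In thirty-second notes: eighth = 4; dotted half = 24; dotted whole note = 48; sixteenth tied to eighth (sixteenth + eighth) = 6; quarter tied to eighth (quarter + eighth) = 12; whole tied to half (whole + half) = 48; dotted whole = 48; quarter note = 8; double-dotted half note = 28; half = 16; half note = 16; half = 16; dotted sixteenth = 3; dotted sixteenth note = 3.
Total: 4 + 24 + 48 + 6 + 12 + 48 + 48 + 8 + 28 + 16 + 16 + 16 + 3 + 3 = 280.
280 equals 280, so the answer is Yes.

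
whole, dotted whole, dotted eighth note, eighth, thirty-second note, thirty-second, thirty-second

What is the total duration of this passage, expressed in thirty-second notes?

In thirty-second notes: whole = 32; dotted whole = 48; dotted eighth note = 6; eighth = 4; thirty-second note = 1; thirty-second = 1; thirty-second = 1.
Sum: 32 + 48 + 6 + 4 + 1 + 1 + 1 = 93 thirty-second notes.

93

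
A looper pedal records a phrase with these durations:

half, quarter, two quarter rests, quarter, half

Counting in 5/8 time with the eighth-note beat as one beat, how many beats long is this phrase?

16

One eighth-note beat = 2 sixteenth notes.
Express everything in sixteenth notes: half = 8; quarter = 4; quarter rest = 4; quarter rest = 4; quarter = 4; half = 8.
Altogether 8 + 4 + 4 + 4 + 4 + 8 = 32.
32 ÷ 2 = 16 beats.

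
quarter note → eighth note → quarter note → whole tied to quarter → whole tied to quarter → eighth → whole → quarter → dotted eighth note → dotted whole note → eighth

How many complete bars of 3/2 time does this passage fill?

One bar of 3/2 = 24 sixteenth notes.
Working in sixteenth notes: quarter note = 4; eighth note = 2; quarter note = 4; whole tied to quarter (whole + quarter) = 20; whole tied to quarter (whole + quarter) = 20; eighth = 2; whole = 16; quarter = 4; dotted eighth note = 3; dotted whole note = 24; eighth = 2.
Altogether 4 + 2 + 4 + 20 + 20 + 2 + 16 + 4 + 3 + 24 + 2 = 101.
101 ÷ 24 = 4 complete bars with 5 left over.

4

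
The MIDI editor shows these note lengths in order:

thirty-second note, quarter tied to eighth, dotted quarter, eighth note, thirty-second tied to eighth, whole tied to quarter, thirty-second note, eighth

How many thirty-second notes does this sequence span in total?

Working in thirty-second notes: thirty-second note = 1; quarter tied to eighth (quarter + eighth) = 12; dotted quarter = 12; eighth note = 4; thirty-second tied to eighth (thirty-second + eighth) = 5; whole tied to quarter (whole + quarter) = 40; thirty-second note = 1; eighth = 4.
Total: 1 + 12 + 12 + 4 + 5 + 40 + 1 + 4 = 79 thirty-second notes.

79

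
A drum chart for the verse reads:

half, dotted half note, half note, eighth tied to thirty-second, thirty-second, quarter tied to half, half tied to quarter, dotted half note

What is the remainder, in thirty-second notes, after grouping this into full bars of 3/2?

One bar of 3/2 = 48 thirty-second notes.
Express everything in thirty-second notes: half = 16; dotted half note = 24; half note = 16; eighth tied to thirty-second (eighth + thirty-second) = 5; thirty-second = 1; quarter tied to half (quarter + half) = 24; half tied to quarter (half + quarter) = 24; dotted half note = 24.
Adding: 16 + 24 + 16 + 5 + 1 + 24 + 24 + 24 = 134.
134 ÷ 48 = 2 complete bars with 38 thirty-second notes remaining.

38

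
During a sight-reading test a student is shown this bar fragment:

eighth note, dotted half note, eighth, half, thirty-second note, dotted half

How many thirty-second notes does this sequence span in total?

Express everything in thirty-second notes: eighth note = 4; dotted half note = 24; eighth = 4; half = 16; thirty-second note = 1; dotted half = 24.
Altogether 4 + 24 + 4 + 16 + 1 + 24 = 73 thirty-second notes.

73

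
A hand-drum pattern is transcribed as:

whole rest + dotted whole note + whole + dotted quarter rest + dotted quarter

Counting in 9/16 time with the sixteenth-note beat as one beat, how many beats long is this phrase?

68

One sixteenth-note beat = 2 thirty-second notes.
Express everything in thirty-second notes: whole rest = 32; dotted whole note = 48; whole = 32; dotted quarter rest = 12; dotted quarter = 12.
Altogether 32 + 48 + 32 + 12 + 12 = 136.
136 ÷ 2 = 68 beats.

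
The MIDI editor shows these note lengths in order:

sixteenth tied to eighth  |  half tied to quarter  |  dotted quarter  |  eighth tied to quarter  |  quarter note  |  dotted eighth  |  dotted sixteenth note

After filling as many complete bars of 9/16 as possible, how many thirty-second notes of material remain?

One bar of 9/16 = 18 thirty-second notes.
In thirty-second notes: sixteenth tied to eighth (sixteenth + eighth) = 6; half tied to quarter (half + quarter) = 24; dotted quarter = 12; eighth tied to quarter (eighth + quarter) = 12; quarter note = 8; dotted eighth = 6; dotted sixteenth note = 3.
Adding: 6 + 24 + 12 + 12 + 8 + 6 + 3 = 71.
71 ÷ 18 = 3 complete bars with 17 thirty-second notes remaining.

17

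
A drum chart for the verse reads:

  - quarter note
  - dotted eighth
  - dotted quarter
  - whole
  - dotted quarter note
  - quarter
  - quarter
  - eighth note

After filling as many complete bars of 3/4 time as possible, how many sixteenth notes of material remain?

One bar of 3/4 = 12 sixteenth notes.
Express everything in sixteenth notes: quarter note = 4; dotted eighth = 3; dotted quarter = 6; whole = 16; dotted quarter note = 6; quarter = 4; quarter = 4; eighth note = 2.
Total: 4 + 3 + 6 + 16 + 6 + 4 + 4 + 2 = 45.
45 ÷ 12 = 3 complete bars with 9 sixteenth notes remaining.

9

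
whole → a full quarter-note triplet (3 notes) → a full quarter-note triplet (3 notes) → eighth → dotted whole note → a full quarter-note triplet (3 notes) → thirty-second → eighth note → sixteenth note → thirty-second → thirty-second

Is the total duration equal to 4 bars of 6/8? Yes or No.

One bar of 6/8 = 24 thirty-second notes, so 4 bars = 96.
Each duration in thirty-second notes: whole = 32; a full quarter-note triplet (3 notes) (three triplet quarters span one half) = 16; a full quarter-note triplet (3 notes) (three triplet quarters span one half) = 16; eighth = 4; dotted whole note = 48; a full quarter-note triplet (3 notes) (three triplet quarters span one half) = 16; thirty-second = 1; eighth note = 4; sixteenth note = 2; thirty-second = 1; thirty-second = 1.
Adding: 32 + 16 + 16 + 4 + 48 + 16 + 1 + 4 + 2 + 1 + 1 = 141.
141 exceeds 96, so the answer is No.

No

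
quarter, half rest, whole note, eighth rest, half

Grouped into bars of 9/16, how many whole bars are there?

One bar of 9/16 = 9 sixteenth notes.
Express everything in sixteenth notes: quarter = 4; half rest = 8; whole note = 16; eighth rest = 2; half = 8.
Altogether 4 + 8 + 16 + 2 + 8 = 38.
38 ÷ 9 = 4 complete bars with 2 left over.

4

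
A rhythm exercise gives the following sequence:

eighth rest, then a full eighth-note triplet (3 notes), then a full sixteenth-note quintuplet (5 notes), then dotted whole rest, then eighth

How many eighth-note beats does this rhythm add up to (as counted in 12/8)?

18

One eighth-note beat = 2 sixteenth notes.
Convert each value to sixteenth notes: eighth rest = 2; a full eighth-note triplet (3 notes) (three triplet eighths span one quarter) = 4; a full sixteenth-note quintuplet (5 notes) (five quintuplet sixteenths span one quarter) = 4; dotted whole rest = 24; eighth = 2.
Adding: 2 + 4 + 4 + 24 + 2 = 36.
36 ÷ 2 = 18 beats.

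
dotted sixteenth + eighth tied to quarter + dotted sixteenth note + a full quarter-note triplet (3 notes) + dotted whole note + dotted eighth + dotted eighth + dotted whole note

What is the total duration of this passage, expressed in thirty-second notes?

142

Each duration in thirty-second notes: dotted sixteenth = 3; eighth tied to quarter (eighth + quarter) = 12; dotted sixteenth note = 3; a full quarter-note triplet (3 notes) (three triplet quarters span one half) = 16; dotted whole note = 48; dotted eighth = 6; dotted eighth = 6; dotted whole note = 48.
Altogether 3 + 12 + 3 + 16 + 48 + 6 + 6 + 48 = 142 thirty-second notes.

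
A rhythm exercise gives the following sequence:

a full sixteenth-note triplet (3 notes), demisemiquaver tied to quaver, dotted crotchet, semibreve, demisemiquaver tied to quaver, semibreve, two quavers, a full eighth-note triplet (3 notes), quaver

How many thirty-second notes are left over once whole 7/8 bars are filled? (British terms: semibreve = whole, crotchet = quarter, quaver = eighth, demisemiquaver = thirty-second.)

26

One bar of 7/8 = 28 thirty-second notes.
Each duration in thirty-second notes: a full sixteenth-note triplet (3 notes) (three triplet sixteenths span one eighth) = 4; demisemiquaver tied to quaver (demisemiquaver + quaver) = 5; dotted crotchet = 12; semibreve = 32; demisemiquaver tied to quaver (demisemiquaver + quaver) = 5; semibreve = 32; quaver = 4; quaver = 4; a full eighth-note triplet (3 notes) (three triplet eighths span one quarter) = 8; quaver = 4.
Adding: 4 + 5 + 12 + 32 + 5 + 32 + 4 + 4 + 8 + 4 = 110.
110 ÷ 28 = 3 complete bars with 26 thirty-second notes remaining.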